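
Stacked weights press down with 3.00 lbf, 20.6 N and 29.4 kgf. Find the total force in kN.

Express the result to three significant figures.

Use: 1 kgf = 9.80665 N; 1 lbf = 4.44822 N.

0.322 kN

3.00 lbf × 4.44822 = 13.3447 N
20.6 N (already N)
29.4 kgf × 9.80665 = 288.316 N
Sum: 13.3447 + 20.6 + 288.316 = 322.261 N
In kN: 322.261 / 1000 = 0.322261 kN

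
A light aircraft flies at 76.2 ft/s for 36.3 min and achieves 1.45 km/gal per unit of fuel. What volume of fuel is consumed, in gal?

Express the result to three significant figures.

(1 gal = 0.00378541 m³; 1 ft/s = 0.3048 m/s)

34.9 gal

76.2 ft/s → 23.2258 m/s
36.3 min → 2178 s
d = v × t = 23.2258 × 2178 = 50585.8 m
1.45 km/gal → 383050 m/m³
V = d / (distance per unit fuel) = 50585.8 / 383050 = 0.132061 m³
In gal: 0.132061 / 0.00378541 = 34.8868 gal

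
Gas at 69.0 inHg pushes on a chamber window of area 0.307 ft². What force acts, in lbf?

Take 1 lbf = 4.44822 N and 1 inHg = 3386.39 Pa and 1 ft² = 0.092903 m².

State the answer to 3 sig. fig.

1500 lbf

69.0 inHg × 3386.39 = 233661 Pa
0.307 ft² × 0.092903 = 0.0285212 m²
F = P × A = 233661 Pa × 0.0285212 m² = 6664.29 N
6664.29 N ÷ (4.44822 N/lbf) = 1498.19 lbf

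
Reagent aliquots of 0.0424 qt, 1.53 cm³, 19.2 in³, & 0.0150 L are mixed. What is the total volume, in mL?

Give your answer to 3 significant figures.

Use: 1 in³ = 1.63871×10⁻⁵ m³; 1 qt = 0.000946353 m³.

0.0424 qt × 0.000946353 = 4.01254×10⁻⁵ m³
1.53 cm³ × 10⁻⁶ = 1.53×10⁻⁶ m³
19.2 in³ × 1.63871×10⁻⁵ = 3.14632×10⁻⁴ m³
0.0150 L × 0.001 = 1.5×10⁻⁵ m³
Combined: 4.01254×10⁻⁵ + 1.53×10⁻⁶ + 3.14632×10⁻⁴ + 1.5×10⁻⁵ = 3.71287×10⁻⁴ m³
In mL: 3.71287×10⁻⁴ / 10⁻⁶ = 371.287 mL

371 mL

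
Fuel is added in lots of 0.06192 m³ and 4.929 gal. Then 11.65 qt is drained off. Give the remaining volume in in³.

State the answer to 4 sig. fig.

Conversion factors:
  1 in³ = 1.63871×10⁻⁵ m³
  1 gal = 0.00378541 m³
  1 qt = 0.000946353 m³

0.06192 m³ (already m³)
4.929 gal × 0.00378541 = 0.0186583 m³
11.65 qt × 0.000946353 = 0.011025 m³
Net: 0.06192 + 0.0186583 − 0.011025 = 0.0695533 m³
In in³: 0.0695533 / 1.63871×10⁻⁵ = 4244.39 in³

4244 in³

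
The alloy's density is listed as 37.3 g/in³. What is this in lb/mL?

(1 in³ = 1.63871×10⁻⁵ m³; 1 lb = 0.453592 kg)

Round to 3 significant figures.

0.00502 lb/mL

37.3 g/in³ × 0.001 kg/g ÷ 1.63871×10⁻⁵ m³/in³ = 2276.18 kg/m³
2276.18 kg/m³ ÷ 0.453592 kg/lb × 10⁻⁶ m³/mL = 0.00501812 lb/mL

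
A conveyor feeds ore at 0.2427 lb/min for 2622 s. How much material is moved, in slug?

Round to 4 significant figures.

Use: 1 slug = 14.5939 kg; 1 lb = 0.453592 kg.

0.3296 slug

0.2427 lb/min → 0.00183478 kg/s
m = ṁ × t = 0.00183478 × 2622 = 4.81079 kg
In slug: 4.81079 / 14.5939 = 0.329644 slug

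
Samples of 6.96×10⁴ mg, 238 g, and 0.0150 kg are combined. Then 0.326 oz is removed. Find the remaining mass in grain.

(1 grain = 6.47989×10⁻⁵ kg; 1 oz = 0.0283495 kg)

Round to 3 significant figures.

4840 grain

6.96×10⁴ mg × 10⁻⁶ = 0.0696 kg
238 g × 0.001 = 0.238 kg
0.0150 kg (already kg)
0.326 oz × 0.0283495 = 0.00924194 kg
Sum: 0.0696 + 0.238 + 0.015 − 0.00924194 = 0.313358 kg
In grain: 0.313358 / 6.47989×10⁻⁵ = 4835.85 grain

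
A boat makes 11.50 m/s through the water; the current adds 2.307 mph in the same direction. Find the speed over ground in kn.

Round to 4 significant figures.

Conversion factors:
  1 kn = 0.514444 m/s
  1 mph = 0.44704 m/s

11.50 m/s (already m/s)
2.307 mph × 0.44704 = 1.03132 m/s
Sum: 11.5 + 1.03132 = 12.5313 m/s
In kn: 12.5313 / 0.514444 = 24.3589 kn

24.36 kn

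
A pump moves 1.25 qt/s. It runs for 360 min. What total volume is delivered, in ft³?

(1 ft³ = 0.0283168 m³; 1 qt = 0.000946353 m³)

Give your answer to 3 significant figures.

902 ft³

1.25 qt/s → 0.00118294 m³/s
360 min → 21600 s
V = Q × t = 0.00118294 × 21600 = 25.5515 m³
In ft³: 25.5515 / 0.0283168 = 902.344 ft³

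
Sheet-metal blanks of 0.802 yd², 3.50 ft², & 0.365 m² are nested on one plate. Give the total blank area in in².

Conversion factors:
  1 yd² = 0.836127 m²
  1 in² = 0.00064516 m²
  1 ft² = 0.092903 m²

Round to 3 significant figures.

2110 in²

0.802 yd² × 0.836127 = 0.670574 m²
3.50 ft² × 0.092903 = 0.32516 m²
0.365 m² (already m²)
Combined: 0.670574 + 0.32516 + 0.365 = 1.36073 m²
In in²: 1.36073 / 0.00064516 = 2109.14 in²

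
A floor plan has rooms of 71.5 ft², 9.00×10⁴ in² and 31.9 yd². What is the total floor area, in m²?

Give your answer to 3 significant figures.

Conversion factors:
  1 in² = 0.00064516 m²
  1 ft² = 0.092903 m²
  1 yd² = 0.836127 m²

91.4 m²

71.5 ft² × 0.092903 → 6.64256 m²
9.00×10⁴ in² × 0.00064516 → 58.0644 m²
31.9 yd² × 0.836127 → 26.6725 m²
Combined: 6.64256 + 58.0644 + 26.6725 = 91.3795 m²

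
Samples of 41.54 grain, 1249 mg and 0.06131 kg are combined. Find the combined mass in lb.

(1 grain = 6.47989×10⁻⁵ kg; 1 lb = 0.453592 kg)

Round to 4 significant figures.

41.54 grain × 6.47989×10⁻⁵ = 0.00269175 kg
1249 mg × 10⁻⁶ = 0.001249 kg
0.06131 kg (already kg)
Sum: 0.00269175 + 0.001249 + 0.06131 = 0.0652508 kg
In lb: 0.0652508 / 0.453592 = 0.143854 lb

0.1439 lb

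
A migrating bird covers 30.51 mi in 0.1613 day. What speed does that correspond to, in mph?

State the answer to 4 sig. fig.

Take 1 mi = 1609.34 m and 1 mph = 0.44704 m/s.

7.881 mph

30.51 mi × 1609.34 → 49101 m
0.1613 day × 86400 → 13936.3 s
v = d / t = 49101 m / 13936.3 s = 3.52325 m/s
3.52325 m/s ÷ (0.44704 m/s/mph) = 7.88129 mph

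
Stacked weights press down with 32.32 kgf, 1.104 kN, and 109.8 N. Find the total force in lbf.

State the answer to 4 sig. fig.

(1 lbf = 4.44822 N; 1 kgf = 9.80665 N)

32.32 kgf × 9.80665 = 316.951 N
1.104 kN × 1000 = 1104 N
109.8 N (already N)
Combined: 316.951 + 1104 + 109.8 = 1530.75 N
In lbf: 1530.75 / 4.44822 = 344.126 lbf

344.1 lbf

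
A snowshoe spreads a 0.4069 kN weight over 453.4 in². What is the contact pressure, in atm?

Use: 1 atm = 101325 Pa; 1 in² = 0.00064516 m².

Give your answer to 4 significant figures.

0.01373 atm

0.4069 kN × 1000 → 406.9 N
453.4 in² × 0.00064516 → 0.292516 m²
P = F / A = 406.9 N / 0.292516 m² = 1391.04 Pa
1391.04 Pa ÷ (101325 Pa/atm) = 0.0137285 atm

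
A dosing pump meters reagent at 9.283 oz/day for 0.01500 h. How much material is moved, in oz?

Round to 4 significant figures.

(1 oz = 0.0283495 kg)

0.005802 oz

9.283 oz/day → 3.04593×10⁻⁶ kg/s
0.01500 h → 54 s
m = ṁ × t = 3.04593×10⁻⁶ × 54 = 1.6448×10⁻⁴ kg
In oz: 1.6448×10⁻⁴ / 0.0283495 = 0.00580187 oz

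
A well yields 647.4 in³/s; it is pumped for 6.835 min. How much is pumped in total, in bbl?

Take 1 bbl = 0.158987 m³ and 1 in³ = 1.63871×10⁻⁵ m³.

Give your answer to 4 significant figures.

27.37 bbl

647.4 in³/s → 0.010609 m³/s
6.835 min → 410.1 s
V = Q × t = 0.010609 × 410.1 = 4.35075 m³
In bbl: 4.35075 / 0.158987 = 27.3654 bbl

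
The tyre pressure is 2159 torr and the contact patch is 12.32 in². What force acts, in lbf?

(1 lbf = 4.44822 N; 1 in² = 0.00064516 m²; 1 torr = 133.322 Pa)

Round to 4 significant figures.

514.3 lbf

2159 torr × 133.322 → 287842 Pa
12.32 in² × 0.00064516 → 0.00794837 m²
F = P × A = 287842 Pa × 0.00794837 m² = 2287.87 N
2287.87 N ÷ (4.44822 N/lbf) = 514.334 lbf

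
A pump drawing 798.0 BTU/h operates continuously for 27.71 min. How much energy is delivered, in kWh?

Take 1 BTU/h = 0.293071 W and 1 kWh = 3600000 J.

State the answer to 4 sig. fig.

798.0 BTU/h × 0.293071 → 233.871 W
27.71 min × 60 → 1662.6 s
E = P × t = 233.871 W × 1662.6 s = 388834 J
388834 J ÷ (3600000 J/kWh) = 0.108009 kWh

0.1080 kWh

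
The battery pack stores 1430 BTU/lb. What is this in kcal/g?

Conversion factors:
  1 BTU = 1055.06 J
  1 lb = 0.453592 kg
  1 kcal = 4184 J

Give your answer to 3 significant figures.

1430 BTU/lb × 1055.06 J/BTU ÷ 0.453592 kg/lb = 3.3262×10⁶ J/kg
3.3262×10⁶ J/kg ÷ 4184 J/kcal × 0.001 kg/g = 0.794981 kcal/g

0.795 kcal/g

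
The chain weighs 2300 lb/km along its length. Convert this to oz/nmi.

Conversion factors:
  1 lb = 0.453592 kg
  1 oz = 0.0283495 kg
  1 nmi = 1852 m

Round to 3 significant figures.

6.82×10⁴ oz/nmi

2300 lb/km × 0.453592 kg/lb ÷ 1000 m/km = 1.04326 kg/m
1.04326 kg/m ÷ 0.0283495 kg/oz × 1852 m/nmi = 68153.5 oz/nmi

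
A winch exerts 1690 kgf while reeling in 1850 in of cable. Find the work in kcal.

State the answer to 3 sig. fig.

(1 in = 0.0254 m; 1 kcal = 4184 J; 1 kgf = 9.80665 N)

1690 kgf × 9.80665 = 16573.2 N
1850 in × 0.0254 = 46.99 m
W = F × d = 16573.2 N × 46.99 m = 778775 J
778775 J ÷ (4184 J/kcal) = 186.132 kcal

186 kcal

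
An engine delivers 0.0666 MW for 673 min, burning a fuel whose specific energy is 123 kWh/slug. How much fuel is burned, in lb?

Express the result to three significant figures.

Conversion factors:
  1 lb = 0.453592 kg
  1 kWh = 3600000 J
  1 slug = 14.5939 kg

195 lb

0.0666 MW → 66600 W
673 min → 40380 s
E = P × t = 66600 × 40380 = 2.68931×10⁹ J
123 kWh/slug → 3.03414×10⁷ J/kg
m = E / e_s = 2.68931×10⁹ / 3.03414×10⁷ = 88.635 kg
In lb: 88.635 / 0.453592 = 195.407 lb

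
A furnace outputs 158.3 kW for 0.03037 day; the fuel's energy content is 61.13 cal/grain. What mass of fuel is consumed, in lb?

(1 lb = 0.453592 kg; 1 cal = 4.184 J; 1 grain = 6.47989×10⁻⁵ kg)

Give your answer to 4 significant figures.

232.0 lb

158.3 kW → 158300 W
0.03037 day → 2623.97 s
E = P × t = 158300 × 2623.97 = 4.15374×10⁸ J
61.13 cal/grain → 3.9471×10⁶ J/kg
m = E / e_s = 4.15374×10⁸ / 3.9471×10⁶ = 105.235 kg
In lb: 105.235 / 0.453592 = 232.004 lb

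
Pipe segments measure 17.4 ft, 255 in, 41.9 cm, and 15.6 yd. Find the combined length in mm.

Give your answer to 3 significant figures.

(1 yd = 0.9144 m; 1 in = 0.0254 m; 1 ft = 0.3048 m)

17.4 ft × 0.3048 = 5.30352 m
255 in × 0.0254 = 6.477 m
41.9 cm × 0.01 = 0.419 m
15.6 yd × 0.9144 = 14.2646 m
Sum: 5.30352 + 6.477 + 0.419 + 14.2646 = 26.4641 m
In mm: 26.4641 / 0.001 = 26464.1 mm

2.65×10⁴ mm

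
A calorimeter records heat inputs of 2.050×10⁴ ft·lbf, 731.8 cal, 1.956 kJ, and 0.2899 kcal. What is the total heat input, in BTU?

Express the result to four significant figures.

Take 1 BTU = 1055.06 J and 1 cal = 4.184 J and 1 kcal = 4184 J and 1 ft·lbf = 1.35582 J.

2.050×10⁴ ft·lbf × 1.35582 = 27794.3 J
731.8 cal × 4.184 = 3061.85 J
1.956 kJ × 1000 = 1956 J
0.2899 kcal × 4184 = 1212.94 J
Combined: 27794.3 + 3061.85 + 1956 + 1212.94 = 34025.1 J
In BTU: 34025.1 / 1055.06 = 32.2494 BTU

32.25 BTU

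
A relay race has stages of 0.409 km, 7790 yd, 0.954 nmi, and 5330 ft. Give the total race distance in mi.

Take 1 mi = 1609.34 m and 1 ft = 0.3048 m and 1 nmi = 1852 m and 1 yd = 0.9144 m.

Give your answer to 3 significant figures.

0.409 km × 1000 → 409 m
7790 yd × 0.9144 → 7123.18 m
0.954 nmi × 1852 → 1766.81 m
5330 ft × 0.3048 → 1624.58 m
Total: 409 + 7123.18 + 1766.81 + 1624.58 = 10923.6 m
In mi: 10923.6 / 1609.34 = 6.78763 mi

6.79 mi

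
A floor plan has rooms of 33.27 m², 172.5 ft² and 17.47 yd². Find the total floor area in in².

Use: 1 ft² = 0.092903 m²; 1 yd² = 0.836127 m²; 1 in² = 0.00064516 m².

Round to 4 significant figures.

9.905×10⁴ in²

33.27 m² (already m²)
172.5 ft² × 0.092903 = 16.0258 m²
17.47 yd² × 0.836127 = 14.6071 m²
Sum: 33.27 + 16.0258 + 14.6071 = 63.9029 m²
In in²: 63.9029 / 0.00064516 = 99049.7 in²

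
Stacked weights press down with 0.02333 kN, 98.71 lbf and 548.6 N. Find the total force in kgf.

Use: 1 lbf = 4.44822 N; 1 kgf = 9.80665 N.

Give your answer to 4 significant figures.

0.02333 kN × 1000 = 23.33 N
98.71 lbf × 4.44822 = 439.084 N
548.6 N (already N)
Combined: 23.33 + 439.084 + 548.6 = 1011.01 N
In kgf: 1011.01 / 9.80665 = 103.094 kgf

103.1 kgf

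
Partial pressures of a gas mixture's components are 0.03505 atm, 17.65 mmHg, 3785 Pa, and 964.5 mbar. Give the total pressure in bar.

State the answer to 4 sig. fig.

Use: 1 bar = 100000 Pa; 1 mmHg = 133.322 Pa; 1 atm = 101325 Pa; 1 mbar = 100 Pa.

1.061 bar

0.03505 atm × 101325 = 3551.44 Pa
17.65 mmHg × 133.322 = 2353.13 Pa
3785 Pa (already Pa)
964.5 mbar × 100 = 96450 Pa
Sum: 3551.44 + 2353.13 + 3785 + 96450 = 106140 Pa
In bar: 106140 / 100000 = 1.0614 bar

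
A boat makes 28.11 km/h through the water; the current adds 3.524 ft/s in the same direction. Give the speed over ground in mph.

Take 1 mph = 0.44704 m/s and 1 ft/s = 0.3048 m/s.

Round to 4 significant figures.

28.11 km/h × (1/3.6) = 7.80833 m/s
3.524 ft/s × 0.3048 = 1.07412 m/s
Sum: 7.80833 + 1.07412 = 8.88245 m/s
In mph: 8.88245 / 0.44704 = 19.8695 mph

19.87 mph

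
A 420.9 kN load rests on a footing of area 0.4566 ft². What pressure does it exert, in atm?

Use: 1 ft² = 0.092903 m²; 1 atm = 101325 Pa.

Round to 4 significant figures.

420.9 kN × 1000 = 420900 N
0.4566 ft² × 0.092903 = 0.0424195 m²
P = F / A = 420900 N / 0.0424195 m² = 9.92232×10⁶ Pa
9.92232×10⁶ Pa ÷ (101325 Pa/atm) = 97.9257 atm

97.93 atm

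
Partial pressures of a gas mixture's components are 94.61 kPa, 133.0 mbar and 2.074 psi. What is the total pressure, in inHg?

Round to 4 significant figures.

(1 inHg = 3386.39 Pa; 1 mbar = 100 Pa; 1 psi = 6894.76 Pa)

36.09 inHg

94.61 kPa × 1000 = 94610 Pa
133.0 mbar × 100 = 13300 Pa
2.074 psi × 6894.76 = 14299.7 Pa
Sum: 94610 + 13300 + 14299.7 = 122210 Pa
In inHg: 122210 / 3386.39 = 36.0886 inHg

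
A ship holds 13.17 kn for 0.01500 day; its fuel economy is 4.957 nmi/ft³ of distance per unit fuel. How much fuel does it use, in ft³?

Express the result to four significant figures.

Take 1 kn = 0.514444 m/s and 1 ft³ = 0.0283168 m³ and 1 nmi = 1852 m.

13.17 kn → 6.77523 m/s
0.01500 day → 1296 s
d = v × t = 6.77523 × 1296 = 8780.7 m
4.957 nmi/ft³ → 324202 m/m³
V = d / (distance per unit fuel) = 8780.7 / 324202 = 0.027084 m³
In ft³: 0.027084 / 0.0283168 = 0.956464 ft³

0.9565 ft³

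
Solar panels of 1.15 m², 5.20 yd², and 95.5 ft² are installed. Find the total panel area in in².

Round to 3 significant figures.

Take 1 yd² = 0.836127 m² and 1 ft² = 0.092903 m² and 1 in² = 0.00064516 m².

1.15 m² (already m²)
5.20 yd² × 0.836127 = 4.34786 m²
95.5 ft² × 0.092903 = 8.87224 m²
Combined: 1.15 + 4.34786 + 8.87224 = 14.3701 m²
In in²: 14.3701 / 0.00064516 = 22273.7 in²

2.23×10⁴ in²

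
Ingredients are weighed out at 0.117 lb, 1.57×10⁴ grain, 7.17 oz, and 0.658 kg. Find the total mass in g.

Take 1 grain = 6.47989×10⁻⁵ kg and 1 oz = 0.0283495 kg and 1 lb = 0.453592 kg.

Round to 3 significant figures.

1930 g

0.117 lb × 0.453592 = 0.0530703 kg
1.57×10⁴ grain × 6.47989×10⁻⁵ = 1.01734 kg
7.17 oz × 0.0283495 = 0.203266 kg
0.658 kg (already kg)
Combined: 0.0530703 + 1.01734 + 0.203266 + 0.658 = 1.93168 kg
In g: 1.93168 / 0.001 = 1931.68 g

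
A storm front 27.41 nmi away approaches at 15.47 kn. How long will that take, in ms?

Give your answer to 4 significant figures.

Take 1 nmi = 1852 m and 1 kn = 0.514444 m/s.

27.41 nmi × 1852 = 50763.3 m
15.47 kn × 0.514444 = 7.95845 m/s
t = d / v = 50763.3 m / 7.95845 m/s = 6378.54 s
6378.54 s ÷ (0.001 s/ms) = 6.37854×10⁶ ms

6.379×10⁶ ms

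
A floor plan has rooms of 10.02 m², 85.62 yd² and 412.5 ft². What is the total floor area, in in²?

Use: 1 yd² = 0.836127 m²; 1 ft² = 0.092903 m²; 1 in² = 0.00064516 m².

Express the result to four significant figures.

1.859×10⁵ in²

10.02 m² (already m²)
85.62 yd² × 0.836127 = 71.5892 m²
412.5 ft² × 0.092903 = 38.3225 m²
Sum: 10.02 + 71.5892 + 38.3225 = 119.932 m²
In in²: 119.932 / 0.00064516 = 185895 in²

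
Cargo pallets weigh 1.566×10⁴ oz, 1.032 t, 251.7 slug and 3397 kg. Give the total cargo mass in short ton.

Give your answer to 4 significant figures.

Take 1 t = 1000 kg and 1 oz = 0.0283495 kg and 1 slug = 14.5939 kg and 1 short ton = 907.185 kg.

9.421 short ton

1.566×10⁴ oz × 0.0283495 → 443.953 kg
1.032 t × 1000 → 1032 kg
251.7 slug × 14.5939 → 3673.28 kg
3397 kg (already kg)
Combined: 443.953 + 1032 + 3673.28 + 3397 = 8546.23 kg
In short ton: 8546.23 / 907.185 = 9.4206 short ton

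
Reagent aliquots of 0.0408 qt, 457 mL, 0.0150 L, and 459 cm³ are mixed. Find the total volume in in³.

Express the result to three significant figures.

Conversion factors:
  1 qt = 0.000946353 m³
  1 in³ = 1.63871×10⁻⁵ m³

0.0408 qt × 0.000946353 = 3.86112×10⁻⁵ m³
457 mL × 10⁻⁶ = 4.57×10⁻⁴ m³
0.0150 L × 0.001 = 1.5×10⁻⁵ m³
459 cm³ × 10⁻⁶ = 4.59×10⁻⁴ m³
Combined: 3.86112×10⁻⁵ + 4.57×10⁻⁴ + 1.5×10⁻⁵ + 4.59×10⁻⁴ = 9.69611×10⁻⁴ m³
In in³: 9.69611×10⁻⁴ / 1.63871×10⁻⁵ = 59.1692 in³

59.2 in³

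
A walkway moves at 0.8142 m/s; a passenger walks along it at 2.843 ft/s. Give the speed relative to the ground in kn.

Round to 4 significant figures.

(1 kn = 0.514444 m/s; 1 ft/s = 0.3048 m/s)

0.8142 m/s (already m/s)
2.843 ft/s × 0.3048 = 0.866546 m/s
Combined: 0.8142 + 0.866546 = 1.68075 m/s
In kn: 1.68075 / 0.514444 = 3.26712 kn

3.267 kn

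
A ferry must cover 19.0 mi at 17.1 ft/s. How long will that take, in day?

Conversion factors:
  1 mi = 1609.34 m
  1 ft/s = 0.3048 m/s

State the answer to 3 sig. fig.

0.0679 day

19.0 mi × 1609.34 = 30577.5 m
17.1 ft/s × 0.3048 = 5.21208 m/s
t = d / v = 30577.5 m / 5.21208 m/s = 5866.66 s
5866.66 s ÷ (86400 s/day) = 0.0679012 day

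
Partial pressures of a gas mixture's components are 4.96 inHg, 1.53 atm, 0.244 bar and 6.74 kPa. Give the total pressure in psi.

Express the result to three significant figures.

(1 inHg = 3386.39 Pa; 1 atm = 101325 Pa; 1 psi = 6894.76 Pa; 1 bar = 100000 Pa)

29.4 psi

4.96 inHg × 3386.39 → 16796.5 Pa
1.53 atm × 101325 → 155027 Pa
0.244 bar × 100000 → 24400 Pa
6.74 kPa × 1000 → 6740 Pa
Sum: 16796.5 + 155027 + 24400 + 6740 = 202964 Pa
In psi: 202964 / 6894.76 = 29.4374 psi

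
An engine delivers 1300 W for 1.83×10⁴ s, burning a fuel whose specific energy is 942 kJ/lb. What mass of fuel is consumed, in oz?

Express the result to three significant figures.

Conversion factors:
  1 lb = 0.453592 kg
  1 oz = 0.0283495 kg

E = P × t = 1300 × 18300 = 2.379×10⁷ J
942 kJ/lb → 2.07676×10⁶ J/kg
m = E / e_s = 2.379×10⁷ / 2.07676×10⁶ = 11.4553 kg
In oz: 11.4553 / 0.0283495 = 404.074 oz

404 oz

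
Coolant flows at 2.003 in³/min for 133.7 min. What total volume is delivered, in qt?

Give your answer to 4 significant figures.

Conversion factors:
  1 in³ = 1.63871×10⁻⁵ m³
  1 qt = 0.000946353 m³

2.003 in³/min → 5.47056×10⁻⁷ m³/s
133.7 min → 8022 s
V = Q × t = 5.47056×10⁻⁷ × 8022 = 0.00438848 m³
In qt: 0.00438848 / 0.000946353 = 4.63725 qt

4.637 qt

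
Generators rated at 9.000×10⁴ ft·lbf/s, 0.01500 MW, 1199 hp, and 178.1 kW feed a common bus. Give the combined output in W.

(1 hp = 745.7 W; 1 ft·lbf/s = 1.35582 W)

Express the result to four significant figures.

9.000×10⁴ ft·lbf/s × 1.35582 = 122024 W
0.01500 MW × 1000000 = 15000 W
1199 hp × 745.7 = 894094 W
178.1 kW × 1000 = 178100 W
Total: 122024 + 15000 + 894094 + 178100 = 1.20922×10⁶ W

1.209×10⁶ W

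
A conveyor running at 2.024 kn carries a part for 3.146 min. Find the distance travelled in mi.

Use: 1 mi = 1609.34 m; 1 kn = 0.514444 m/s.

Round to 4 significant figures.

0.1221 mi

2.024 kn × 0.514444 = 1.04123 m/s
3.146 min × 60 = 188.76 s
d = v × t = 1.04123 m/s × 188.76 s = 196.543 m
196.543 m ÷ (1609.34 m/mi) = 0.122126 mi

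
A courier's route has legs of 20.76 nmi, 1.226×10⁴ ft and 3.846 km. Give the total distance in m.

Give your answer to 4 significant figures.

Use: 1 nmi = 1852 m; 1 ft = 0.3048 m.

20.76 nmi × 1852 = 38447.5 m
1.226×10⁴ ft × 0.3048 = 3736.85 m
3.846 km × 1000 = 3846 m
Combined: 38447.5 + 3736.85 + 3846 = 46030.4 m

4.603×10⁴ m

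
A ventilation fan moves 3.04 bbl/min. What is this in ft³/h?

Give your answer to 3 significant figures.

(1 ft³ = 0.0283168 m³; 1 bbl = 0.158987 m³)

3.04 bbl/min × 0.158987 m³/bbl ÷ 60 s/min = 0.00805534 m³/s
0.00805534 m³/s ÷ 0.0283168 m³/ft³ × 3600 s/h = 1024.1 ft³/h

1020 ft³/h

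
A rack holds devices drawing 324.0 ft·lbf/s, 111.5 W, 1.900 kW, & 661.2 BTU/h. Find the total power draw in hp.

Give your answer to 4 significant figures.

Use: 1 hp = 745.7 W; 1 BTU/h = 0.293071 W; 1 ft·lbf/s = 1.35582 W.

324.0 ft·lbf/s × 1.35582 = 439.286 W
111.5 W (already W)
1.900 kW × 1000 = 1900 W
661.2 BTU/h × 0.293071 = 193.779 W
Combined: 439.286 + 111.5 + 1900 + 193.779 = 2644.56 W
In hp: 2644.56 / 745.7 = 3.54641 hp

3.546 hp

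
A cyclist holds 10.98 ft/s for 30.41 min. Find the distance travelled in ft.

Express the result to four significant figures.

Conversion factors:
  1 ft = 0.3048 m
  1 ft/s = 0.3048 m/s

2.003×10⁴ ft

10.98 ft/s × 0.3048 → 3.3467 m/s
30.41 min × 60 → 1824.6 s
d = v × t = 3.3467 m/s × 1824.6 s = 6106.39 m
6106.39 m ÷ (0.3048 m/ft) = 20034.1 ft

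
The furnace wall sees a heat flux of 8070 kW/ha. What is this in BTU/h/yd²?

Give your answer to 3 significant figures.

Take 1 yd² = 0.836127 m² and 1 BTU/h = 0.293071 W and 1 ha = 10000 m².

8070 kW/ha × 1000 W/kW ÷ 10000 m²/ha = 807 W/m²
807 W/m² ÷ 0.293071 W/BTU/h × 0.836127 m²/yd² = 2302.36 BTU/h/yd²

2300 BTU/h/yd²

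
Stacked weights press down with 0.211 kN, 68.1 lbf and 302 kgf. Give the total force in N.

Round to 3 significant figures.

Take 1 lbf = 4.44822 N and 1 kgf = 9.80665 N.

3480 N

0.211 kN × 1000 = 211 N
68.1 lbf × 4.44822 = 302.924 N
302 kgf × 9.80665 = 2961.61 N
Sum: 211 + 302.924 + 2961.61 = 3475.53 N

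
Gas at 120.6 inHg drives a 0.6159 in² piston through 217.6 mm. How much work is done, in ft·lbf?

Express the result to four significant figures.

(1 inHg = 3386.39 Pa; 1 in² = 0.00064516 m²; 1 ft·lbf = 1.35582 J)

120.6 inHg → 408399 Pa
0.6159 in² → 3.97354×10⁻⁴ m²
F = P × A = 408399 × 3.97354×10⁻⁴ = 162.279 N
217.6 mm → 0.2176 m
W = F × d = 162.279 × 0.2176 = 35.3119 J
In ft·lbf: 35.3119 / 1.35582 = 26.0447 ft·lbf

26.04 ft·lbf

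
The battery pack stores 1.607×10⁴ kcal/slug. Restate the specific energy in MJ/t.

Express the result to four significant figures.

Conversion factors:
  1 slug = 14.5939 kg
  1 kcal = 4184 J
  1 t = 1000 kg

4607 MJ/t

1.607×10⁴ kcal/slug × 4184 J/kcal ÷ 14.5939 kg/slug = 4.60719×10⁶ J/kg
4.60719×10⁶ J/kg ÷ 1000000 J/MJ × 1000 kg/t = 4607.19 MJ/t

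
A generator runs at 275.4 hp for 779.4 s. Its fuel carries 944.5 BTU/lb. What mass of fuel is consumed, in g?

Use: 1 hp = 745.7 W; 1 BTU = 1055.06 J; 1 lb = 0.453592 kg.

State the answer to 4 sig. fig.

275.4 hp → 205366 W
E = P × t = 205366 × 779.4 = 1.60062×10⁸ J
944.5 BTU/lb → 2.19692×10⁶ J/kg
m = E / e_s = 1.60062×10⁸ / 2.19692×10⁶ = 72.8575 kg
In g: 72.8575 / 0.001 = 72857.5 g

7.286×10⁴ g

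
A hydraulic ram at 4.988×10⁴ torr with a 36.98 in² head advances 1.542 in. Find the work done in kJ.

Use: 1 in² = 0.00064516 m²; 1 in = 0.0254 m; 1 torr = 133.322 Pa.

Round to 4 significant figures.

4.988×10⁴ torr → 6.6501×10⁶ Pa
36.98 in² → 0.023858 m²
F = P × A = 6.6501×10⁶ × 0.023858 = 158658 N
1.542 in → 0.0391668 m
W = F × d = 158658 × 0.0391668 = 6214.13 J
In kJ: 6214.13 / 1000 = 6.21413 kJ

6.214 kJ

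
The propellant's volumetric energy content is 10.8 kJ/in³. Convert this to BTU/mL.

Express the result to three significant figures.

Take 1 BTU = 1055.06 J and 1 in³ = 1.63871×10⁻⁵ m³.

0.625 BTU/mL

10.8 kJ/in³ × 1000 J/kJ ÷ 1.63871×10⁻⁵ m³/in³ = 6.59055×10⁸ J/m³
6.59055×10⁸ J/m³ ÷ 1055.06 J/BTU × 10⁻⁶ m³/mL = 0.624661 BTU/mL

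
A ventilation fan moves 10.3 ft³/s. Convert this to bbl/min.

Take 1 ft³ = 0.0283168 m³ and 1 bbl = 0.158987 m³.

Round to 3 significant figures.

110 bbl/min

10.3 ft³/s × 0.0283168 m³/ft³ = 0.291663 m³/s
0.291663 m³/s ÷ 0.158987 m³/bbl × 60 s/min = 110.071 bbl/min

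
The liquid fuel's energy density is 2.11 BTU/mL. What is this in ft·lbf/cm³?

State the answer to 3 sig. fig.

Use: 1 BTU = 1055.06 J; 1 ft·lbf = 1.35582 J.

1640 ft·lbf/cm³

2.11 BTU/mL × 1055.06 J/BTU ÷ 10⁻⁶ m³/mL = 2.22618×10⁹ J/m³
2.22618×10⁹ J/m³ ÷ 1.35582 J/ft·lbf × 10⁻⁶ m³/cm³ = 1641.94 ft·lbf/cm³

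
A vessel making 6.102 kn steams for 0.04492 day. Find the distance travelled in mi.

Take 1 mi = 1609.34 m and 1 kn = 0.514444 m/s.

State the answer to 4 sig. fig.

7.570 mi

6.102 kn × 0.514444 → 3.13914 m/s
0.04492 day × 86400 → 3881.09 s
d = v × t = 3.13914 m/s × 3881.09 s = 12183.3 m
12183.3 m ÷ (1609.34 m/mi) = 7.57037 mi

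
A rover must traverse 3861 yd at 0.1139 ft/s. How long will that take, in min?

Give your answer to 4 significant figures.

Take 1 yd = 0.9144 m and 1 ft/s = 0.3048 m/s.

1695 min

3861 yd × 0.9144 → 3530.5 m
0.1139 ft/s × 0.3048 → 0.0347167 m/s
t = d / v = 3530.5 m / 0.0347167 m/s = 101695 s
101695 s ÷ (60 s/min) = 1694.92 min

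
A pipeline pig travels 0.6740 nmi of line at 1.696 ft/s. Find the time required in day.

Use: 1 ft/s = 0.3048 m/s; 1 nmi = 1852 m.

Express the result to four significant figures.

0.02795 day

0.6740 nmi × 1852 = 1248.25 m
1.696 ft/s × 0.3048 = 0.516941 m/s
t = d / v = 1248.25 m / 0.516941 m/s = 2414.69 s
2414.69 s ÷ (86400 s/day) = 0.0279478 day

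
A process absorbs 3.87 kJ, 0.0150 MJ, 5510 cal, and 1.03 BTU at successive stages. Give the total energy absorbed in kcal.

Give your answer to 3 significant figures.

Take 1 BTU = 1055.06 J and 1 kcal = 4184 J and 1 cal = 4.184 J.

10.3 kcal

3.87 kJ × 1000 = 3870 J
0.0150 MJ × 1000000 = 15000 J
5510 cal × 4.184 = 23053.8 J
1.03 BTU × 1055.06 = 1086.71 J
Total: 3870 + 15000 + 23053.8 + 1086.71 = 43010.5 J
In kcal: 43010.5 / 4184 = 10.2798 kcal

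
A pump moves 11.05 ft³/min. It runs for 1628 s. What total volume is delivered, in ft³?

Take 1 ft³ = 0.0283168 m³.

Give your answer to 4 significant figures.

299.8 ft³

11.05 ft³/min → 0.00521501 m³/s
V = Q × t = 0.00521501 × 1628 = 8.49004 m³
In ft³: 8.49004 / 0.0283168 = 299.823 ft³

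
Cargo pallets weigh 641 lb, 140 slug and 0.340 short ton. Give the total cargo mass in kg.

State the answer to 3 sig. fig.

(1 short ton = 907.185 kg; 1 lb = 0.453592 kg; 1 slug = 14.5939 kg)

2640 kg

641 lb × 0.453592 = 290.752 kg
140 slug × 14.5939 = 2043.15 kg
0.340 short ton × 907.185 = 308.443 kg
Sum: 290.752 + 2043.15 + 308.443 = 2642.34 kg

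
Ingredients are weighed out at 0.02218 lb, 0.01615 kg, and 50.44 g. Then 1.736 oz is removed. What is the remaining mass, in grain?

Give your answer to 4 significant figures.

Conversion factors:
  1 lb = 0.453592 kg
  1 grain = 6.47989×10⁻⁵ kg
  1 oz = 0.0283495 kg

0.02218 lb × 0.453592 → 0.0100607 kg
0.01615 kg (already kg)
50.44 g × 0.001 → 0.05044 kg
1.736 oz × 0.0283495 → 0.0492147 kg
Sum: 0.0100607 + 0.01615 + 0.05044 − 0.0492147 = 0.027436 kg
In grain: 0.027436 / 6.47989×10⁻⁵ = 423.402 grain

423.4 grain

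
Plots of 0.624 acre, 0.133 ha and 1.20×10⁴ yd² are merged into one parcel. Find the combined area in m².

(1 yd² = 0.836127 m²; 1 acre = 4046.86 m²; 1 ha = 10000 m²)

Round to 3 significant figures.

1.39×10⁴ m²

0.624 acre × 4046.86 → 2525.24 m²
0.133 ha × 10000 → 1330 m²
1.20×10⁴ yd² × 0.836127 → 10033.5 m²
Total: 2525.24 + 1330 + 10033.5 = 13888.7 m²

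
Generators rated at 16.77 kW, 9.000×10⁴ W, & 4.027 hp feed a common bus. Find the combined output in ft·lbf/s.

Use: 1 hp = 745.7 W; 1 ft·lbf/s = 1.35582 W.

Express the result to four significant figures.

16.77 kW × 1000 = 16770 W
9.000×10⁴ W (already W)
4.027 hp × 745.7 = 3002.93 W
Sum: 16770 + 90000 + 3002.93 = 109773 W
In ft·lbf/s: 109773 / 1.35582 = 80964.3 ft·lbf/s

8.096×10⁴ ft·lbf/s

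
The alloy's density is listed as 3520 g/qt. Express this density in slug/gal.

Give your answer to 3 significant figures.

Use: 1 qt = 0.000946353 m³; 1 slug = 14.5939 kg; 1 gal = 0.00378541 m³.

0.965 slug/gal

3520 g/qt × 0.001 kg/g ÷ 0.000946353 m³/qt = 3719.54 kg/m³
3719.54 kg/m³ ÷ 14.5939 kg/slug × 0.00378541 m³/gal = 0.964786 slug/gal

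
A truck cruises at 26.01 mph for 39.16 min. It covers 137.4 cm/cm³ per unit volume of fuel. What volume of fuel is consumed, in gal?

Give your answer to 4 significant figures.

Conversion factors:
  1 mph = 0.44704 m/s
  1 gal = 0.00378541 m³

26.01 mph → 11.6275 m/s
39.16 min → 2349.6 s
d = v × t = 11.6275 × 2349.6 = 27320 m
137.4 cm/cm³ → 1.374×10⁶ m/m³
V = d / (distance per unit fuel) = 27320 / 1.374×10⁶ = 0.0198836 m³
In gal: 0.0198836 / 0.00378541 = 5.25269 gal

5.253 gal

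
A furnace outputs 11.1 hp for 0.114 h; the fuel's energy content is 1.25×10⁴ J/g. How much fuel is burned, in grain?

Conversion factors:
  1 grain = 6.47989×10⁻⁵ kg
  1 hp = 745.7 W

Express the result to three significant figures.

4190 grain

11.1 hp → 8277.27 W
0.114 h → 410.4 s
E = P × t = 8277.27 × 410.4 = 3.39699×10⁶ J
1.25×10⁴ J/g → 1.25×10⁷ J/kg
m = E / e_s = 3.39699×10⁶ / 1.25×10⁷ = 0.271759 kg
In grain: 0.271759 / 6.47989×10⁻⁵ = 4193.88 grain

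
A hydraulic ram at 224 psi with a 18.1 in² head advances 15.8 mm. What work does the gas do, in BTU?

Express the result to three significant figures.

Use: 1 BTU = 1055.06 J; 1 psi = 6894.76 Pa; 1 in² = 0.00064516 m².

224 psi → 1.54443×10⁶ Pa
18.1 in² → 0.0116774 m²
F = P × A = 1.54443×10⁶ × 0.0116774 = 18034.9 N
15.8 mm → 0.0158 m
W = F × d = 18034.9 × 0.0158 = 284.951 J
In BTU: 284.951 / 1055.06 = 0.27008 BTU

0.270 BTU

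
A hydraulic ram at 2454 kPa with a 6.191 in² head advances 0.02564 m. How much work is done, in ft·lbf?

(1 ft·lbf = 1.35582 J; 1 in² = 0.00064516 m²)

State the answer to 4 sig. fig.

185.4 ft·lbf

2454 kPa → 2.454×10⁶ Pa
6.191 in² → 0.00399419 m²
F = P × A = 2.454×10⁶ × 0.00399419 = 9801.74 N
W = F × d = 9801.74 × 0.02564 = 251.317 J
In ft·lbf: 251.317 / 1.35582 = 185.362 ft·lbf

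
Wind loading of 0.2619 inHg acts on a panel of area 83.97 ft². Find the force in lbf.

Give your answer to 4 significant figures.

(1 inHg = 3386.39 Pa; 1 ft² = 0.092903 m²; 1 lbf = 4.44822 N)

0.2619 inHg × 3386.39 → 886.896 Pa
83.97 ft² × 0.092903 → 7.80106 m²
F = P × A = 886.896 Pa × 7.80106 m² = 6918.73 N
6918.73 N ÷ (4.44822 N/lbf) = 1555.39 lbf

1555 lbf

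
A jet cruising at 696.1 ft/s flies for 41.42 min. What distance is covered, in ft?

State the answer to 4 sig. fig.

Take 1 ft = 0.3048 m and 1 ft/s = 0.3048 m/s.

1.730×10⁶ ft

696.1 ft/s × 0.3048 → 212.171 m/s
41.42 min × 60 → 2485.2 s
d = v × t = 212.171 m/s × 2485.2 s = 527287 m
527287 m ÷ (0.3048 m/ft) = 1.72994×10⁶ ft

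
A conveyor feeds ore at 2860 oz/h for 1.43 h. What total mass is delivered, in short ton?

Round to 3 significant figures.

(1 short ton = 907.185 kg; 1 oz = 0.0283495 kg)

0.128 short ton

2860 oz/h → 0.0225221 kg/s
1.43 h → 5148 s
m = ṁ × t = 0.0225221 × 5148 = 115.944 kg
In short ton: 115.944 / 907.185 = 0.127806 short ton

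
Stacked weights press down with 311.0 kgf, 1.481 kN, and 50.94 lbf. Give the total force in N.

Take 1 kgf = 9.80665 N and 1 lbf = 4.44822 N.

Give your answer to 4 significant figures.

4757 N

311.0 kgf × 9.80665 → 3049.87 N
1.481 kN × 1000 → 1481 N
50.94 lbf × 4.44822 → 226.592 N
Total: 3049.87 + 1481 + 226.592 = 4757.46 N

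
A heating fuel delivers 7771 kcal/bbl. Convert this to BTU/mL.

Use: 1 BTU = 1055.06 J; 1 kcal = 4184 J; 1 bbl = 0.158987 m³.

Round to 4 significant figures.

7771 kcal/bbl × 4184 J/kcal ÷ 0.158987 m³/bbl = 2.04506×10⁸ J/m³
2.04506×10⁸ J/m³ ÷ 1055.06 J/BTU × 10⁻⁶ m³/mL = 0.193834 BTU/mL

0.1938 BTU/mL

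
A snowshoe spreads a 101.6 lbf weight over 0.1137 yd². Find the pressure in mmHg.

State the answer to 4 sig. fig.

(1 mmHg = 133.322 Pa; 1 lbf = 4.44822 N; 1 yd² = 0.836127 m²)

35.66 mmHg

101.6 lbf × 4.44822 → 451.939 N
0.1137 yd² × 0.836127 → 0.0950676 m²
P = F / A = 451.939 N / 0.0950676 m² = 4753.87 Pa
4753.87 Pa ÷ (133.322 Pa/mmHg) = 35.6571 mmHg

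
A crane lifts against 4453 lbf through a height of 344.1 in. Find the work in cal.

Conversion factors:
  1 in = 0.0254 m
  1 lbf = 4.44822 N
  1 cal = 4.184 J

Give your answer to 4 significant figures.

4453 lbf × 4.44822 = 19807.9 N
344.1 in × 0.0254 = 8.74014 m
W = F × d = 19807.9 N × 8.74014 m = 173124 J
173124 J ÷ (4.184 J/cal) = 41377.6 cal

4.138×10⁴ cal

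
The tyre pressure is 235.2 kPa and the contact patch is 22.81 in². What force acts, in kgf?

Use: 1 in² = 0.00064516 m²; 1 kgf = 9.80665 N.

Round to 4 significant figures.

235.2 kPa × 1000 = 235200 Pa
22.81 in² × 0.00064516 = 0.0147161 m²
F = P × A = 235200 Pa × 0.0147161 m² = 3461.23 N
3461.23 N ÷ (9.80665 N/kgf) = 352.947 kgf

352.9 kgf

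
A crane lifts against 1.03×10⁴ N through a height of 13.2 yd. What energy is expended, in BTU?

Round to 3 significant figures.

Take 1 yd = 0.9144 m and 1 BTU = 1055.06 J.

13.2 yd × 0.9144 → 12.0701 m
W = F × d = 10300 N × 12.0701 m = 124322 J
124322 J ÷ (1055.06 J/BTU) = 117.834 BTU

118 BTU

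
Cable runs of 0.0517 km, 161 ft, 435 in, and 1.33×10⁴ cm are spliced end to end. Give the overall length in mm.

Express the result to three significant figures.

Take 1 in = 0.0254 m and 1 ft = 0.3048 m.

2.45×10⁵ mm

0.0517 km × 1000 = 51.7 m
161 ft × 0.3048 = 49.0728 m
435 in × 0.0254 = 11.049 m
1.33×10⁴ cm × 0.01 = 133 m
Sum: 51.7 + 49.0728 + 11.049 + 133 = 244.822 m
In mm: 244.822 / 0.001 = 244822 mm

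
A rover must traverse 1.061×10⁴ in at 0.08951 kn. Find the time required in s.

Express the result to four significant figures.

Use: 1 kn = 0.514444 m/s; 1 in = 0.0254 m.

5852 s

1.061×10⁴ in × 0.0254 = 269.494 m
0.08951 kn × 0.514444 = 0.0460479 m/s
t = d / v = 269.494 m / 0.0460479 m/s = 5852.47 s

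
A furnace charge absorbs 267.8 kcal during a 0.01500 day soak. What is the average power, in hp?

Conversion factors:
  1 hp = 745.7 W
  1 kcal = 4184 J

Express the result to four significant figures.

267.8 kcal × 4184 = 1.12048×10⁶ J
0.01500 day × 86400 = 1296 s
P = E / t = 1.12048×10⁶ J / 1296 s = 864.568 W
864.568 W ÷ (745.7 W/hp) = 1.1594 hp

1.159 hp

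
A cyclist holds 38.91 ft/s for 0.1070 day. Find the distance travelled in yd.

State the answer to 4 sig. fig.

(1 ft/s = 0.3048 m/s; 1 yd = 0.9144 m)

1.199×10⁵ yd

38.91 ft/s × 0.3048 → 11.8598 m/s
0.1070 day × 86400 → 9244.8 s
d = v × t = 11.8598 m/s × 9244.8 s = 109641 m
109641 m ÷ (0.9144 m/yd) = 119905 yd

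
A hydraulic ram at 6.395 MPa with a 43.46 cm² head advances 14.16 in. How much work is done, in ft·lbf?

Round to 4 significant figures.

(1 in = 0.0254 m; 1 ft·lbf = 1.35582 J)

7373 ft·lbf

6.395 MPa → 6.395×10⁶ Pa
43.46 cm² → 0.004346 m²
F = P × A = 6.395×10⁶ × 0.004346 = 27792.7 N
14.16 in → 0.359664 m
W = F × d = 27792.7 × 0.359664 = 9996.03 J
In ft·lbf: 9996.03 / 1.35582 = 7372.68 ft·lbf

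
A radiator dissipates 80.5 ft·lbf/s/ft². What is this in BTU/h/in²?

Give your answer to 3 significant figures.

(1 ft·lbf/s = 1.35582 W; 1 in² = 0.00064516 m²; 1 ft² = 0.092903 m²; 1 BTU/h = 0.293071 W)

80.5 ft·lbf/s/ft² × 1.35582 W/ft·lbf/s ÷ 0.092903 m²/ft² = 1174.81 W/m²
1174.81 W/m² ÷ 0.293071 W/BTU/h × 0.00064516 m²/in² = 2.5862 BTU/h/in²

2.59 BTU/h/in²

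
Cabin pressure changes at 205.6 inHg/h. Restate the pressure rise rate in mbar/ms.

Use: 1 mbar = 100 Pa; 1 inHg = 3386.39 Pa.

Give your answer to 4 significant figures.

0.001934 mbar/ms

205.6 inHg/h × 3386.39 Pa/inHg ÷ 3600 s/h = 193.4 Pa/s
193.4 Pa/s ÷ 100 Pa/mbar × 0.001 s/ms = 0.001934 mbar/ms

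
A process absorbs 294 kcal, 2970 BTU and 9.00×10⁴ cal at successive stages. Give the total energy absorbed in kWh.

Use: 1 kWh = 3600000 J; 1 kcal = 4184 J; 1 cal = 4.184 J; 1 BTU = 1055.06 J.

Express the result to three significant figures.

294 kcal × 4184 = 1.2301×10⁶ J
2970 BTU × 1055.06 = 3.13353×10⁶ J
9.00×10⁴ cal × 4.184 = 376560 J
Total: 1.2301×10⁶ + 3.13353×10⁶ + 376560 = 4.74019×10⁶ J
In kWh: 4.74019×10⁶ / 3600000 = 1.31672 kWh

1.32 kWh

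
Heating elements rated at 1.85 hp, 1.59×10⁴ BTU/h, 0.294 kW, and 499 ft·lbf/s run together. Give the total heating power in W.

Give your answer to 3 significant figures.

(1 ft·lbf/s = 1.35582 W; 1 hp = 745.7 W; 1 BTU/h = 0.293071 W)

1.85 hp × 745.7 = 1379.54 W
1.59×10⁴ BTU/h × 0.293071 = 4659.83 W
0.294 kW × 1000 = 294 W
499 ft·lbf/s × 1.35582 = 676.554 W
Combined: 1379.54 + 4659.83 + 294 + 676.554 = 7009.92 W

7010 W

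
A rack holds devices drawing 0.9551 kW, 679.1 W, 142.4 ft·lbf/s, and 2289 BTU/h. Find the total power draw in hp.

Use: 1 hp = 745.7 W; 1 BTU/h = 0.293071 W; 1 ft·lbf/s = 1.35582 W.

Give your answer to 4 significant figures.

3.350 hp

0.9551 kW × 1000 = 955.1 W
679.1 W (already W)
142.4 ft·lbf/s × 1.35582 = 193.069 W
2289 BTU/h × 0.293071 = 670.84 W
Total: 955.1 + 679.1 + 193.069 + 670.84 = 2498.11 W
In hp: 2498.11 / 745.7 = 3.35002 hp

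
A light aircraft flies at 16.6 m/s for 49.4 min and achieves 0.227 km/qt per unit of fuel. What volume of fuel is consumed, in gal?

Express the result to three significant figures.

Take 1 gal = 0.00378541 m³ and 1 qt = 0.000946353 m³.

49.4 min → 2964 s
d = v × t = 16.6 × 2964 = 49202.4 m
0.227 km/qt → 239868 m/m³
V = d / (distance per unit fuel) = 49202.4 / 239868 = 0.205123 m³
In gal: 0.205123 / 0.00378541 = 54.1878 gal

54.2 gal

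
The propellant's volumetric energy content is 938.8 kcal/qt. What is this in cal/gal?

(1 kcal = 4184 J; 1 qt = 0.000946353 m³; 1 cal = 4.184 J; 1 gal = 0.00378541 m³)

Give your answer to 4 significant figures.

938.8 kcal/qt × 4184 J/kcal ÷ 0.000946353 m³/qt = 4.15061×10⁹ J/m³
4.15061×10⁹ J/m³ ÷ 4.184 J/cal × 0.00378541 m³/gal = 3.7552×10⁶ cal/gal

3.755×10⁶ cal/gal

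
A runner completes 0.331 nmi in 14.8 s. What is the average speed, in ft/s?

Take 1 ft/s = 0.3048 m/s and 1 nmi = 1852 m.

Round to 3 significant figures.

136 ft/s

0.331 nmi × 1852 → 613.012 m
v = d / t = 613.012 m / 14.8 s = 41.4197 m/s
41.4197 m/s ÷ (0.3048 m/s/ft/s) = 135.891 ft/s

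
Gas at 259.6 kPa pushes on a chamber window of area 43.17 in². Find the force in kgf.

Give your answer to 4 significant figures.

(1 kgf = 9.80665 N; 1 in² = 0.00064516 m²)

259.6 kPa × 1000 → 259600 Pa
43.17 in² × 0.00064516 → 0.0278516 m²
F = P × A = 259600 Pa × 0.0278516 m² = 7230.28 N
7230.28 N ÷ (9.80665 N/kgf) = 737.283 kgf

737.3 kgf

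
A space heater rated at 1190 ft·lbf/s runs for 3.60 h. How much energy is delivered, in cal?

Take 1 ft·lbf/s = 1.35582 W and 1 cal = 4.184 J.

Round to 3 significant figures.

1190 ft·lbf/s × 1.35582 = 1613.43 W
3.60 h × 3600 = 12960 s
E = P × t = 1613.43 W × 12960 s = 2.09101×10⁷ J
2.09101×10⁷ J ÷ (4.184 J/cal) = 4.99763×10⁶ cal

5.00×10⁶ cal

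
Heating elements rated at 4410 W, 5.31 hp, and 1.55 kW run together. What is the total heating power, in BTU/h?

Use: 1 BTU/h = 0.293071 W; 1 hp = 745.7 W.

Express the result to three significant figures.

4410 W (already W)
5.31 hp × 745.7 → 3959.67 W
1.55 kW × 1000 → 1550 W
Sum: 4410 + 3959.67 + 1550 = 9919.67 W
In BTU/h: 9919.67 / 0.293071 = 33847.3 BTU/h

3.38×10⁴ BTU/h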